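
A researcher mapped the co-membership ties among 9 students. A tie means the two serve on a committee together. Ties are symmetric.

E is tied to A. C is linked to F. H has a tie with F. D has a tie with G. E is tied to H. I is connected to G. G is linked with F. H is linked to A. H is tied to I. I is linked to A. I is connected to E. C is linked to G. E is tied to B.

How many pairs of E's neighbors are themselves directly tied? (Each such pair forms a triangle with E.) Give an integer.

E's neighbors: A, B, H, and I.
Neighbor pairs that are themselves tied: E–A–H; E–A–I; E–H–I. Each forms one triangle with E, for 3 in total.

3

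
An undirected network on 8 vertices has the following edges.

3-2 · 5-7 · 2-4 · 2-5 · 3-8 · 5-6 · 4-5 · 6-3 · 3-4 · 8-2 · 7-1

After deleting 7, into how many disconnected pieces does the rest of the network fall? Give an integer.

Without 7, the remaining ties split the others into: {1}; {2, 3, 4, 5, 6, 8}.
That's 2 separate components.

2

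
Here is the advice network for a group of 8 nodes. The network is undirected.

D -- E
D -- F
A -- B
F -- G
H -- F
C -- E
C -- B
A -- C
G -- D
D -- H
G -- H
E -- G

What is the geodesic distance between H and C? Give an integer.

3

One shortest route is H – D – E – C, which uses 3 edges, and at distance 2 from H we only reach {E}, which does not include C. So d(H,C) = 3.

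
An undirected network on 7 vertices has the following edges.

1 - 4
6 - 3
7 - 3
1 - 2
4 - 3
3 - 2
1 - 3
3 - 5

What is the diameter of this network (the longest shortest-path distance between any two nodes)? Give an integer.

2

Eccentricity of each node (its greatest distance to any other): 1:2, 2:2, 3:1, 4:2, 5:2, 6:2, 7:2.
The maximum eccentricity is 2, realized for instance by the pair 7–6 via 7 – 3 – 6. So the diameter is 2.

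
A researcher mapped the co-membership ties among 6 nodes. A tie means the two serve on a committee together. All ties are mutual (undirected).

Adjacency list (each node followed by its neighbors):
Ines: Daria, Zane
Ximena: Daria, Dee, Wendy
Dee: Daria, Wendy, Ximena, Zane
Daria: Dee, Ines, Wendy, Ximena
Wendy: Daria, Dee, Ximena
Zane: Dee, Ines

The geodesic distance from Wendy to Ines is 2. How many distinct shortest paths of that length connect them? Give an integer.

1

The shortest distance is 2, and the only length-2 path is Wendy–Daria–Ines. So there is exactly 1 shortest path.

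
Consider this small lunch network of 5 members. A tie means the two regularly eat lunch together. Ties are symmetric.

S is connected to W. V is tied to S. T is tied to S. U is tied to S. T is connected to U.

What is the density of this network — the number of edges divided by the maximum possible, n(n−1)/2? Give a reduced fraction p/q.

1/2

There are 5 edges and 5 nodes, so the maximum possible is C(5,2) = 10.
Density = 5/10 = 1/2.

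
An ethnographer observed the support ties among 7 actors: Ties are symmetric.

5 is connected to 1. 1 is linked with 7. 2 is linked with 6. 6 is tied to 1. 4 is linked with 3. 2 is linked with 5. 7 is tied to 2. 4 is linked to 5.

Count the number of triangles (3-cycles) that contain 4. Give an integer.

0

4's neighbors are 3 and 5, but none of them are tied to each other, so no triangle contains 4.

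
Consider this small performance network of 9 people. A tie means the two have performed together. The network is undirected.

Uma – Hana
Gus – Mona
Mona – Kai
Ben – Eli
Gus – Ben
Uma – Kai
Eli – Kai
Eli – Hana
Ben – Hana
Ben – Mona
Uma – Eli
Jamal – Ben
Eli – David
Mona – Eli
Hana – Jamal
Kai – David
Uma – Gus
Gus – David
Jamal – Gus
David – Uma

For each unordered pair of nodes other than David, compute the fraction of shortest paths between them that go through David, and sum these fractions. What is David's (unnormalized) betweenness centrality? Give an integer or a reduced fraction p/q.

Pairs whose geodesics pass through David — Gus–Eli: 1/4; Gus–Kai: 1/3; Jamal–Kai: 1/7.
All other pairs contribute 0.
Summing the contributions gives betweenness(David) = 61/84.

61/84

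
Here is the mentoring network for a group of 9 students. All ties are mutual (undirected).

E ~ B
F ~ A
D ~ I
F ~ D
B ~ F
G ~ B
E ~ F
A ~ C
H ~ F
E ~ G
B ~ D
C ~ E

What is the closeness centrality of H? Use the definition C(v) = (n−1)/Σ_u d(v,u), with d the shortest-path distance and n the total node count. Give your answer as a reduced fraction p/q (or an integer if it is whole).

Distances from H: A:2, B:2, C:3, D:2, E:2, F:1, G:3, I:3. Sum = 18.
n = 9, so closeness = 8/18 = 4/9.

4/9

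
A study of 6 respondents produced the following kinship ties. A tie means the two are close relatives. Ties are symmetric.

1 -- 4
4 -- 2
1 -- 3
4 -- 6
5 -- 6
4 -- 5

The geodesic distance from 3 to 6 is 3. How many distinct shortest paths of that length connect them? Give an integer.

The shortest distance is 3, and the only length-3 path is 3–1–4–6. So there is exactly 1 shortest path.

1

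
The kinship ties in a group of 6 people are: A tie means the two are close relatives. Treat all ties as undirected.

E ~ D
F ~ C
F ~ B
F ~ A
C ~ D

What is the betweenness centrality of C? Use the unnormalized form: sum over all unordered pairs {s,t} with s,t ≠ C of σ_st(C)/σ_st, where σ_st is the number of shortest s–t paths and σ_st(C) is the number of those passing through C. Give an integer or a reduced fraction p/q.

Pairs whose geodesics pass through C — B–D: 1; B–E: 1; F–D: 1; F–E: 1; D–A: 1; A–E: 1.
All other pairs contribute 0.
Summing the contributions gives betweenness(C) = 6.

6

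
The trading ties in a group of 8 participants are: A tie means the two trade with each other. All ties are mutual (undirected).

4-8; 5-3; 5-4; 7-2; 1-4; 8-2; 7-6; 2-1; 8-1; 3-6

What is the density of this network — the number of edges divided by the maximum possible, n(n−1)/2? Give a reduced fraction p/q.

5/14

There are 10 edges and 8 nodes, so the maximum possible is C(8,2) = 28.
Density = 10/28 = 5/14.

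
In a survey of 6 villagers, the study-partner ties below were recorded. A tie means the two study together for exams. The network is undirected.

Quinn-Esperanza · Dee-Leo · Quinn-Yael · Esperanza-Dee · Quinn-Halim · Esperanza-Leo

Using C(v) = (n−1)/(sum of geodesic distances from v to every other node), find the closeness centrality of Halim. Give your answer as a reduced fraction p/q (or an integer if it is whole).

5/11

Distances from Halim: Dee:3, Esperanza:2, Leo:3, Quinn:1, Yael:2. Sum = 11.
n = 6, so closeness = 5/11.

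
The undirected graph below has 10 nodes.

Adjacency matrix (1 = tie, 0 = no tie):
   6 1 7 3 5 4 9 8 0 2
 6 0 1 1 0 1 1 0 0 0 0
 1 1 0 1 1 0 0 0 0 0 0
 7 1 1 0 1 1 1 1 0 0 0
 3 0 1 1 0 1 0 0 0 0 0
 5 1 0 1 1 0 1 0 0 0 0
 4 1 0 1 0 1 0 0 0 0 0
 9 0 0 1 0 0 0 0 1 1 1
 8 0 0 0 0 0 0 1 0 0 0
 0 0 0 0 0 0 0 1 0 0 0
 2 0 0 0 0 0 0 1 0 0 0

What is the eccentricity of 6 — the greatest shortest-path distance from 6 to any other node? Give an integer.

3

Distances from 6: 0:3, 1:1, 2:3, 3:2, 4:1, 5:1, 7:1, 8:3, 9:2.
The largest is 3 (to 0, 2, and 8), so the eccentricity of 6 is 3.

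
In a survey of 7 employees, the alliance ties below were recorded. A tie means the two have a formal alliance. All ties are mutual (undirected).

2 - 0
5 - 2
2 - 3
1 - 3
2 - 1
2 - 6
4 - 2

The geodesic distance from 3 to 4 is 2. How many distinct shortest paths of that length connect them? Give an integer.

The shortest distance is 2, and the only length-2 path is 3–2–4. So there is exactly 1 shortest path.

1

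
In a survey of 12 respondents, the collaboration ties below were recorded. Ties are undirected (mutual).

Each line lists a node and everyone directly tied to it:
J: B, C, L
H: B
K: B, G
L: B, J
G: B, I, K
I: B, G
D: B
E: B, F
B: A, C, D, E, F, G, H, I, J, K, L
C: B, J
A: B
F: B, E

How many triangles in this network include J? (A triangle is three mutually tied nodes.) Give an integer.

2

J's neighbors: B, C, and L.
Neighbor pairs that are themselves tied: J–B–C; J–B–L. Each forms one triangle with J, for 2 in total.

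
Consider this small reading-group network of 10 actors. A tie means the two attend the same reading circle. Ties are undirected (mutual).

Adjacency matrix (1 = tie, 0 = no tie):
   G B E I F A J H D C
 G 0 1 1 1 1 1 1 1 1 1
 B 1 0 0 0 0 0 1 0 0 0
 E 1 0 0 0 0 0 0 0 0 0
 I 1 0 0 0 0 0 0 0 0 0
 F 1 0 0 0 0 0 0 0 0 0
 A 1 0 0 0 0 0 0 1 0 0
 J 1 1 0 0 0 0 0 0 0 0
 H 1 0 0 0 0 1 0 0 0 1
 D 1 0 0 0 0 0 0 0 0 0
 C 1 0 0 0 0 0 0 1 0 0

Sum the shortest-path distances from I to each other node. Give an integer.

17

Distances from I: A:2, B:2, C:2, D:2, E:2, F:2, G:1, H:2, J:2.
Sum = 2 + 2 + 2 + 2 + 2 + 2 + 1 + 2 + 2 = 17.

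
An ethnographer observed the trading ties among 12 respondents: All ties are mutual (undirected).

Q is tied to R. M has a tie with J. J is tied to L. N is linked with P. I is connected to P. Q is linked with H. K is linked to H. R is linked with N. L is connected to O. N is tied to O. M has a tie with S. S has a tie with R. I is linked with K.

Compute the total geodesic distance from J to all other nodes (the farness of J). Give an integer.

Distances from J: H:5, I:5, K:6, L:1, M:1, N:3, O:2, P:4, Q:4, R:3, S:2.
Sum = 5 + 5 + 6 + 1 + 1 + 3 + 2 + 4 + 4 + 3 + 2 = 36.

36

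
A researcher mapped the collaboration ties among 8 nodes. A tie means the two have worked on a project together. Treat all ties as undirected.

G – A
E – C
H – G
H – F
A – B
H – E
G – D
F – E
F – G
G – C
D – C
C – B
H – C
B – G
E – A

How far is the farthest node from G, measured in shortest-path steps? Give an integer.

2

Distances from G: A:1, B:1, C:1, D:1, E:2, F:1, H:1.
The largest is 2 (to E), so the eccentricity of G is 2.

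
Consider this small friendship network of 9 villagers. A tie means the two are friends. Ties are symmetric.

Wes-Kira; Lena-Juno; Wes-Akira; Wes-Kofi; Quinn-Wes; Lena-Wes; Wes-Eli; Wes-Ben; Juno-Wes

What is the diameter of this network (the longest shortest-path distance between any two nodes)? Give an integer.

2

Eccentricity of each node (its greatest distance to any other): Akira:2, Ben:2, Eli:2, Juno:2, Kira:2, Kofi:2, Lena:2, Quinn:2, Wes:1.
The maximum eccentricity is 2, realized for instance by the pair Kira–Juno via Kira – Wes – Juno. So the diameter is 2.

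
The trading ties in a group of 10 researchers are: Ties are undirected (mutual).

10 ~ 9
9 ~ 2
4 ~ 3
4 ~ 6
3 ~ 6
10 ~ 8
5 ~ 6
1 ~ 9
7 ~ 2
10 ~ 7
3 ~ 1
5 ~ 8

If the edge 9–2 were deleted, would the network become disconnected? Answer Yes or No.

No

Even without that edge, 9 still reaches 2 via 9 – 10 – 7 – 2, so the network stays connected. Not a bridge.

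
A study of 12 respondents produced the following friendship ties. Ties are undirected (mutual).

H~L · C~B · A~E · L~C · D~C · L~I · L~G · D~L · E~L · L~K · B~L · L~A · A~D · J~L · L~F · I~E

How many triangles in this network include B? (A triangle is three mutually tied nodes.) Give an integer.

1

B's neighbors: C and L.
Neighbor pairs that are themselves tied: B–C–L. Each forms one triangle with B, for 1 in total.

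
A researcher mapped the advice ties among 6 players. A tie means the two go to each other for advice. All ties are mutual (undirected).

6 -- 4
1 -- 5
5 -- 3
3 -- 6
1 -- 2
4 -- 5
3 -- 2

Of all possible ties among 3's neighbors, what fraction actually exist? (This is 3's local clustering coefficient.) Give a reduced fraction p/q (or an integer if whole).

0

3's neighbors: 2, 5, and 6 (k = 3).
Possible neighbor pairs: C(3,2) = 3. Edges among them: none → e = 0.
Clustering(3) = 0/3 = 0.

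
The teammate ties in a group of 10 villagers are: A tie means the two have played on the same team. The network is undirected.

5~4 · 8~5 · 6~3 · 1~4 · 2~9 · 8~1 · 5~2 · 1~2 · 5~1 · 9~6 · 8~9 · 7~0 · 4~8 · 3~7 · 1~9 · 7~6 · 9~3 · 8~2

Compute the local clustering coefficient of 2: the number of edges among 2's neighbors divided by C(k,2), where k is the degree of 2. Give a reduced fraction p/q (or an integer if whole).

5/6

2's neighbors: 1, 5, 8, and 9 (k = 4).
Possible neighbor pairs: C(4,2) = 6. Edges among them: 1–5, 1–8, 1–9, 5–8, 8–9 → e = 5.
Clustering(2) = 5/6.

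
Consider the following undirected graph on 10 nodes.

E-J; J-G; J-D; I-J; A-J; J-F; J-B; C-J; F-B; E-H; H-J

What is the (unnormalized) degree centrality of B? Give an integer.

2

B is directly tied to F and J. That is 2 neighbors, so the degree of B is 2.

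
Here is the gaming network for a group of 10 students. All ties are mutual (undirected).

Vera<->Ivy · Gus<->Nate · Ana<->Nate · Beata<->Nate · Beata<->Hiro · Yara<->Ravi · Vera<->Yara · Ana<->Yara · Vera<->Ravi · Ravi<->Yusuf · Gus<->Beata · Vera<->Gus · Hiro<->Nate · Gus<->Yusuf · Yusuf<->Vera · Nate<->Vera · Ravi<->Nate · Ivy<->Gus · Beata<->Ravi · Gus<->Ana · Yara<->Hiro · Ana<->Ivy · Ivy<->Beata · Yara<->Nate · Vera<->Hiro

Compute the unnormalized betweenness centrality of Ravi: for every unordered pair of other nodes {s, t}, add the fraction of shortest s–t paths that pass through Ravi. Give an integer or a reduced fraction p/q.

28/15

Pairs whose geodesics pass through Ravi — Beata–Yara: 1/3; Beata–Yusuf: 1/2; Beata–Vera: 1/5; Yara–Yusuf: 1/2; Yusuf–Nate: 1/3.
All other pairs contribute 0.
Summing the contributions gives betweenness(Ravi) = 28/15.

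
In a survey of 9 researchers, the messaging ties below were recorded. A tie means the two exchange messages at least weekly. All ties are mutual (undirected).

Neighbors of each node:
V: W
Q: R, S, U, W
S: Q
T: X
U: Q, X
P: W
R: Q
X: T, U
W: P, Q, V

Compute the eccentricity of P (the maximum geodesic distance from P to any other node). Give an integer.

Distances from P: Q:2, R:3, S:3, T:5, U:3, V:2, W:1, X:4.
The largest is 5 (to T), so the eccentricity of P is 5.

5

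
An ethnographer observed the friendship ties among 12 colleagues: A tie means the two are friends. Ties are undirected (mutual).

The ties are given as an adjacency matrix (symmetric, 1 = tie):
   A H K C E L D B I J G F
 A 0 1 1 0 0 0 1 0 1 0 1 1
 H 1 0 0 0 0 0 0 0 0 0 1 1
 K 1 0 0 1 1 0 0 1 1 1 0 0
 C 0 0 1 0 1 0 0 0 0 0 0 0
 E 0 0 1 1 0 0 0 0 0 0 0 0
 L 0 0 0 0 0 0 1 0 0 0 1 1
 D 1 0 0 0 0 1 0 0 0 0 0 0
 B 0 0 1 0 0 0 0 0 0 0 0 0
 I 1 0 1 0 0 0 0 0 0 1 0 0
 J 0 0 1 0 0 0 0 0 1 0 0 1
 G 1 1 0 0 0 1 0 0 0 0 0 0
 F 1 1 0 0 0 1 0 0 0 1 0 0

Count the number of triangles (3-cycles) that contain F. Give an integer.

F's neighbors: A, H, J, and L.
Neighbor pairs that are themselves tied: F–A–H. Each forms one triangle with F, for 1 in total.

1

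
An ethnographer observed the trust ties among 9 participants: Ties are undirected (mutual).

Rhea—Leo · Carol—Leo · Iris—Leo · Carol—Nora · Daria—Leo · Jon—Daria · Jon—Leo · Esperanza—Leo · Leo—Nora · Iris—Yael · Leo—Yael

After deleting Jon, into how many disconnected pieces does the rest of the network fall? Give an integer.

1

Jon's neighbors (Daria and Leo) remain reachable from one another through other ties, so the rest of the network stays in one piece.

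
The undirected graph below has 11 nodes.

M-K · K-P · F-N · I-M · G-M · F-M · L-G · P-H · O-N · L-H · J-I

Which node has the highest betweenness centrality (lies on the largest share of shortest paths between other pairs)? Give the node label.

Unnormalized betweenness of each node: F:16, G:19/2, H:2, I:9, J:0, K:19/2, L:9/2, M:33, N:9, O:0, P:9/2.
M has the largest value, 33, making it the main broker — the node through which the most shortest paths run.

M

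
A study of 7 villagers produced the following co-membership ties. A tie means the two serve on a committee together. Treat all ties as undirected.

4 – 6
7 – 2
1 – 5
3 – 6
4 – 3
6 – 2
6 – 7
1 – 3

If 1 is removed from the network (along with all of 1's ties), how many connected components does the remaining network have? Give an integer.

Without 1, the remaining ties split the others into: {2, 3, 4, 6, 7}; {5}.
That's 2 separate components.

2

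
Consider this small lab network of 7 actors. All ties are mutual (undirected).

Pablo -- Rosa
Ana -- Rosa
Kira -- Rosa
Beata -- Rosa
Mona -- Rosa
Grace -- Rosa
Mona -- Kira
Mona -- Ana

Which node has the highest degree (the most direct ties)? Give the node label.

Rosa

Degrees — Ana:2, Beata:1, Grace:1, Kira:2, Mona:3, Pablo:1, Rosa:6.
The maximum is 6, attained only by Rosa.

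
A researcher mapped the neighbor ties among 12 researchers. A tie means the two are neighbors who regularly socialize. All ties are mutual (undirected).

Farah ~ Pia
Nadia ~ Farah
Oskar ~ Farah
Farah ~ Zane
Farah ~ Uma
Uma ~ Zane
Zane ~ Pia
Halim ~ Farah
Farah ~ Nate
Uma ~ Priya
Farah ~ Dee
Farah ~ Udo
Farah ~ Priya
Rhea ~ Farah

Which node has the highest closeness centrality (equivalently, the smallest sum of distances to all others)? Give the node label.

Farah

Farness (sum of distances to all others) for each node — Dee:21, Farah:11, Halim:21, Nadia:21, Nate:21, Oskar:21, Pia:20, Priya:20, Rhea:21, Udo:21, Uma:19, Zane:19.
The smallest farness is 11, for Farah, so Farah has the highest closeness.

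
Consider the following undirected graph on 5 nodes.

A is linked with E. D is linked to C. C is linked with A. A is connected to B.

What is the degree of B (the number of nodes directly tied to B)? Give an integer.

1

B is directly tied to A. That is 1 neighbor, so the degree of B is 1.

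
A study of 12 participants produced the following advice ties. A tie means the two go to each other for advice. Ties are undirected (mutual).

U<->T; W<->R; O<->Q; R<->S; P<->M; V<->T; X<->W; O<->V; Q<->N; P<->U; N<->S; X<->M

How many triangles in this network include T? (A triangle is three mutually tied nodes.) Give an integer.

0

T's neighbors are U and V, but none of them are tied to each other, so no triangle contains T.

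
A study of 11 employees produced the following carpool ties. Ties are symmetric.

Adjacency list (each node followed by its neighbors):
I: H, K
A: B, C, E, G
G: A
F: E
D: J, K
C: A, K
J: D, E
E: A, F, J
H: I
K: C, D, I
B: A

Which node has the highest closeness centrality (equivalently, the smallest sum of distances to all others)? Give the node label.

A

Farness (sum of distances to all others) for each node — A:20, B:29, C:21, D:25, E:23, F:32, G:29, H:38, I:29, J:24, K:22.
The smallest farness is 20, for A, so A has the highest closeness.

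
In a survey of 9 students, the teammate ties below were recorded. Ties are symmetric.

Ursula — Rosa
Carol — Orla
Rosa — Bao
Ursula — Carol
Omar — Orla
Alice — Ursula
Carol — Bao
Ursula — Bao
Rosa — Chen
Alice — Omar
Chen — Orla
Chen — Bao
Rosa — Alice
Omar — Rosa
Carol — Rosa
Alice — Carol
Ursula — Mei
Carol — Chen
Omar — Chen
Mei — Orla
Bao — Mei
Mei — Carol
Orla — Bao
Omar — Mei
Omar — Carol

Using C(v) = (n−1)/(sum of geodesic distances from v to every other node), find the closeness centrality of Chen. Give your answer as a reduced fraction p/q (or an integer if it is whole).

8/11

Distances from Chen: Alice:2, Bao:1, Carol:1, Mei:2, Omar:1, Orla:1, Rosa:1, Ursula:2. Sum = 11.
n = 9, so closeness = 8/11.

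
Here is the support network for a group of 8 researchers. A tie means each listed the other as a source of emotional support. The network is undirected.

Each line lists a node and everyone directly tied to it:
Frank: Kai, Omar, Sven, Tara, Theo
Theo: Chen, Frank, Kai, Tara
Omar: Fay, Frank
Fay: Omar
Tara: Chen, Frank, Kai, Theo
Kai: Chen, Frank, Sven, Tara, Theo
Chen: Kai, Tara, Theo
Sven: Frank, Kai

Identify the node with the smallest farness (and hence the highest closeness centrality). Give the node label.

Farness (sum of distances to all others) for each node — Chen:14, Fay:19, Frank:9, Kai:10, Omar:13, Sven:13, Tara:11, Theo:11.
The smallest farness is 9, for Frank, so Frank has the highest closeness.

Frank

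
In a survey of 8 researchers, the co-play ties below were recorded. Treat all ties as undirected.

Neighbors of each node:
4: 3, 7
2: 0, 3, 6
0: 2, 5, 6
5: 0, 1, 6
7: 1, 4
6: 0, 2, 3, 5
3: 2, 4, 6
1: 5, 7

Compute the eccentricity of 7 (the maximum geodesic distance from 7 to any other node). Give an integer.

Distances from 7: 0:3, 1:1, 2:3, 3:2, 4:1, 5:2, 6:3.
The largest is 3 (to 6, 2, and 0), so the eccentricity of 7 is 3.

3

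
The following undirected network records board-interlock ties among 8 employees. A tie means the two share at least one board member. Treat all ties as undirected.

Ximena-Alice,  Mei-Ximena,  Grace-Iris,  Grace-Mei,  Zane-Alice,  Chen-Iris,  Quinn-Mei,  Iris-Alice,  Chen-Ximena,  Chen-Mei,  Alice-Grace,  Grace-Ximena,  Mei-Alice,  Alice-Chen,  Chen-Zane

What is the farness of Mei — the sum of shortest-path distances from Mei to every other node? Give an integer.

Distances from Mei: Alice:1, Chen:1, Grace:1, Iris:2, Quinn:1, Ximena:1, Zane:2.
Sum = 1 + 1 + 1 + 2 + 1 + 1 + 2 = 9.

9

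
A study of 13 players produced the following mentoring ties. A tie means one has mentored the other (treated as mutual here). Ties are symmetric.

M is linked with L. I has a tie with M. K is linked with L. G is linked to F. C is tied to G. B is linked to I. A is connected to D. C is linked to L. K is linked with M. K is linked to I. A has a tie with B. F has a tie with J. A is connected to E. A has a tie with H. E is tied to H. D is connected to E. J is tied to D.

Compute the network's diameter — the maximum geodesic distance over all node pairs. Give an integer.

Eccentricity of each node (its greatest distance to any other): A:5, B:5, C:6, D:5, E:5, F:5, G:5, H:6, I:5, J:5, K:5, L:5, M:5.
The maximum eccentricity is 6, realized for instance by the pair C–H via C – G – F – J – D – E – H. So the diameter is 6.

6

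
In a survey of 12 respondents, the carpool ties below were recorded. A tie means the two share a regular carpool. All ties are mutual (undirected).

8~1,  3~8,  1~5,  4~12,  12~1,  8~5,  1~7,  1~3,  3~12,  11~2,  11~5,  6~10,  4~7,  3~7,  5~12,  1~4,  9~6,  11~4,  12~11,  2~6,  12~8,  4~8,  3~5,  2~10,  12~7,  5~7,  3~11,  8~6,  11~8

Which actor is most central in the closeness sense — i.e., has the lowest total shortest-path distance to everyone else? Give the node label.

8

Farness (sum of distances to all others) for each node — 1:19, 2:21, 3:18, 4:19, 5:18, 6:19, 7:23, 8:15, 9:29, 10:27, 11:17, 12:17.
The smallest farness is 15, for 8, so 8 has the highest closeness.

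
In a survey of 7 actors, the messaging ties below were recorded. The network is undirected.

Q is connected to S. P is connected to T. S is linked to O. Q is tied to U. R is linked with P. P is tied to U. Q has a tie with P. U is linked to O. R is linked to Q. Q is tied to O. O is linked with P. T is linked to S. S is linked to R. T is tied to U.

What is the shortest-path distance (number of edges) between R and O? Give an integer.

2

One shortest route is R – S – O, which uses 2 edges, and R and O are not directly tied, so nothing shorter exists. So d(R,O) = 2.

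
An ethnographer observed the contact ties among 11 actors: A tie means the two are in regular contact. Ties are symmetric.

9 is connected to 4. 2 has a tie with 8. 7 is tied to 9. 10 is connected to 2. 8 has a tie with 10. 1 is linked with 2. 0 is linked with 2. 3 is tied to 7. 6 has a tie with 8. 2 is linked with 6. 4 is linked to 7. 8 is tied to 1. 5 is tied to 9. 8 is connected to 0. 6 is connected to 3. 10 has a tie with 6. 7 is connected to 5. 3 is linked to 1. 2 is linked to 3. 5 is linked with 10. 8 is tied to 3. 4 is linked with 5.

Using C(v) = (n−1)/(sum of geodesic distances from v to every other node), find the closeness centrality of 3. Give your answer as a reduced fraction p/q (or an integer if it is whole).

Distances from 3: 0:2, 1:1, 2:1, 4:2, 5:2, 6:1, 7:1, 8:1, 9:2, 10:2. Sum = 15.
n = 11, so closeness = 10/15 = 2/3.

2/3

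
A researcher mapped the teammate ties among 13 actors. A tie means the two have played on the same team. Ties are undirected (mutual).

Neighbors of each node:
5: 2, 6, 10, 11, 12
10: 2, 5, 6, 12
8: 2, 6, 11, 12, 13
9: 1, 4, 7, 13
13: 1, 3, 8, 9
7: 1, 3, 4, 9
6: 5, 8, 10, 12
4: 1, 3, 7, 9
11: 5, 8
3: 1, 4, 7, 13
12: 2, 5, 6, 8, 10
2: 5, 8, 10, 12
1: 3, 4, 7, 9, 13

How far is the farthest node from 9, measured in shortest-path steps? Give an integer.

4

Distances from 9: 1:1, 2:3, 3:2, 4:1, 5:4, 6:3, 7:1, 8:2, 10:4, 11:3, 12:3, 13:1.
The largest is 4 (to 5 and 10), so the eccentricity of 9 is 4.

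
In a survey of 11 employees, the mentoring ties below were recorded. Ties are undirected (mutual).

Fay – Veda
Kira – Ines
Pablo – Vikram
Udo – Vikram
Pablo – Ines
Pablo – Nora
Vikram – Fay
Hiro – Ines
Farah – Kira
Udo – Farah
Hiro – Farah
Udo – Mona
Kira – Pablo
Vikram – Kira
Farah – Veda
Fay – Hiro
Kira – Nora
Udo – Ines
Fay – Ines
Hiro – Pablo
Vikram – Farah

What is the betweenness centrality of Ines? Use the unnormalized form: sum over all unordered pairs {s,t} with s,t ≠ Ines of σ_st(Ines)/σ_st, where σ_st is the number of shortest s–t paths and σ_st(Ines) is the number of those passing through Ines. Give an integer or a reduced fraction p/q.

31/5

Pairs whose geodesics pass through Ines — Mona–Nora: 2/5; Mona–Kira: 1/3; Mona–Pablo: 1/2; Mona–Fay: 1/2; Mona–Hiro: 1/2; Udo–Nora: 2/5; Udo–Kira: 1/3; Udo–Pablo: 1/2; Udo–Fay: 1/2; Udo–Hiro: 1/2; Nora–Fay: 2/5; Kira–Fay: 1/2; Kira–Hiro: 1/3; Pablo–Veda: 1/6 … (+1 more pairs).
All other pairs contribute 0.
Summing the contributions gives betweenness(Ines) = 31/5.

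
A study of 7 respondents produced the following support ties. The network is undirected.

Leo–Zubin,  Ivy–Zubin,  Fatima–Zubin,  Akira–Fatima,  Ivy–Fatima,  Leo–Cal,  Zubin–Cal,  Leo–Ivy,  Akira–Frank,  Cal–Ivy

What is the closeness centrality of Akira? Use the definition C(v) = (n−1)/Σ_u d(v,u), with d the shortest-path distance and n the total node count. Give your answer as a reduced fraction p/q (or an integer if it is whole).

Distances from Akira: Cal:3, Fatima:1, Frank:1, Ivy:2, Leo:3, Zubin:2. Sum = 12.
n = 7, so closeness = 6/12 = 1/2.

1/2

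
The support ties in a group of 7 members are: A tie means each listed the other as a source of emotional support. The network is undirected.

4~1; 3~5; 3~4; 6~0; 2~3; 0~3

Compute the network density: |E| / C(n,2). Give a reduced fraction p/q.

2/7

There are 6 edges and 7 nodes, so the maximum possible is C(7,2) = 21.
Density = 6/21 = 2/7.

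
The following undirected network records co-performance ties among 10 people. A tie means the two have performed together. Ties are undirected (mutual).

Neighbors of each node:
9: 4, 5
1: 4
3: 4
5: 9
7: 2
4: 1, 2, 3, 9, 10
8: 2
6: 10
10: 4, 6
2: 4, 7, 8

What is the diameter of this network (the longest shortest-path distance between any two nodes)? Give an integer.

4

Eccentricity of each node (its greatest distance to any other): 1:3, 2:3, 3:3, 4:2, 5:4, 6:4, 7:4, 8:4, 9:3, 10:3.
The maximum eccentricity is 4, realized for instance by the pair 8–5 via 8 – 2 – 4 – 9 – 5. So the diameter is 4.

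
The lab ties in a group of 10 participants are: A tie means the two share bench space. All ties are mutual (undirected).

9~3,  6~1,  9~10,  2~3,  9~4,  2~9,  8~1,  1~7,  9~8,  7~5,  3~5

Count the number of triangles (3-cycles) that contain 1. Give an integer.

0

1's neighbors are 6, 7, and 8, but none of them are tied to each other, so no triangle contains 1.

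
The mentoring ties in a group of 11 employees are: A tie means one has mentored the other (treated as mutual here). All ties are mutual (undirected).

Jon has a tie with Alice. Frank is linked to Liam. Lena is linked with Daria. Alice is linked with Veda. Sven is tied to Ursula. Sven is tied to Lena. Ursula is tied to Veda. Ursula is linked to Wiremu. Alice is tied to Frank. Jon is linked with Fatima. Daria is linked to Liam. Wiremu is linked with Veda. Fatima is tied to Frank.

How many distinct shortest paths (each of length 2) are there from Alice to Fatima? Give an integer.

The shortest distance is 2. The length-2 paths are: Alice–Jon–Fatima; Alice–Frank–Fatima.
That gives 2 distinct shortest paths.

2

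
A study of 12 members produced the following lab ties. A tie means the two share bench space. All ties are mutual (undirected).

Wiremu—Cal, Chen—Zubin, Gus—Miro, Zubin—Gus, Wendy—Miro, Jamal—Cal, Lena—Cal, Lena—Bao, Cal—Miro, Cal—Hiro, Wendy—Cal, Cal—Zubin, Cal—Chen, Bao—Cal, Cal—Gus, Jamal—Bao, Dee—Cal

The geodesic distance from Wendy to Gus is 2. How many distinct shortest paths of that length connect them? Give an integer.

The shortest distance is 2. The length-2 paths are: Wendy–Cal–Gus; Wendy–Miro–Gus.
That gives 2 distinct shortest paths.

2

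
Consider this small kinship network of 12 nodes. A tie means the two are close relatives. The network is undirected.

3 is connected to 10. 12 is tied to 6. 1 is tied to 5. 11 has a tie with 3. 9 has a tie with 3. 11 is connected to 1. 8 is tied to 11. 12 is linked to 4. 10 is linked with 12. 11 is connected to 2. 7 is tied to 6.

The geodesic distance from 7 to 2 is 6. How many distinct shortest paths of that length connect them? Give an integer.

1

The shortest distance is 6, and the only length-6 path is 7–6–12–10–3–11–2. So there is exactly 1 shortest path.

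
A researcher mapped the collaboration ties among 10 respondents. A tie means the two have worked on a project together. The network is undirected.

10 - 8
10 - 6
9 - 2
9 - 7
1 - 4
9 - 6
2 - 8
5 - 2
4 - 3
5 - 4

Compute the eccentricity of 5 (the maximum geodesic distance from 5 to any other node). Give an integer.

3

Distances from 5: 1:2, 2:1, 3:2, 4:1, 6:3, 7:3, 8:2, 9:2, 10:3.
The largest is 3 (to 10, 7, and 6), so the eccentricity of 5 is 3.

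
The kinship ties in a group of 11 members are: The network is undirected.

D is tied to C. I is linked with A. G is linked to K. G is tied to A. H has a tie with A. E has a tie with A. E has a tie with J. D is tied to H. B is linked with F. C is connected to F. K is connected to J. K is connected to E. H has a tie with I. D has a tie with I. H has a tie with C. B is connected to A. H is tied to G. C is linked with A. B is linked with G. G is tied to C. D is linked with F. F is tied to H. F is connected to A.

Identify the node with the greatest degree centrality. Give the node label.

A

Degrees — A:7, B:3, C:5, D:4, E:3, F:5, G:5, H:6, I:3, J:2, K:3.
The maximum is 7, attained only by A.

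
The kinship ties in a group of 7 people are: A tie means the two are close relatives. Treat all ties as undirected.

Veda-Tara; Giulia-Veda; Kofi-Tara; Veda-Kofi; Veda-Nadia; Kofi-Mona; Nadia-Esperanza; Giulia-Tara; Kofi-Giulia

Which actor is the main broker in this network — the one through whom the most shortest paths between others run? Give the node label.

Unnormalized betweenness of each node: Esperanza:0, Giulia:0, Kofi:5, Mona:0, Nadia:5, Tara:0, Veda:8.
Veda has the largest value, 8, making it the main broker — the node through which the most shortest paths run.

Veda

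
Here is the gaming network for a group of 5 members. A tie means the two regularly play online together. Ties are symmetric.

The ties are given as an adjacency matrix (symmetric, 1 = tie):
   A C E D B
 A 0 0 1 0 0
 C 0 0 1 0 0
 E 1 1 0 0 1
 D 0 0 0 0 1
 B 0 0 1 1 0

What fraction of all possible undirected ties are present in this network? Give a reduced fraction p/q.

There are 4 edges and 5 nodes, so the maximum possible is C(5,2) = 10.
Density = 4/10 = 2/5.

2/5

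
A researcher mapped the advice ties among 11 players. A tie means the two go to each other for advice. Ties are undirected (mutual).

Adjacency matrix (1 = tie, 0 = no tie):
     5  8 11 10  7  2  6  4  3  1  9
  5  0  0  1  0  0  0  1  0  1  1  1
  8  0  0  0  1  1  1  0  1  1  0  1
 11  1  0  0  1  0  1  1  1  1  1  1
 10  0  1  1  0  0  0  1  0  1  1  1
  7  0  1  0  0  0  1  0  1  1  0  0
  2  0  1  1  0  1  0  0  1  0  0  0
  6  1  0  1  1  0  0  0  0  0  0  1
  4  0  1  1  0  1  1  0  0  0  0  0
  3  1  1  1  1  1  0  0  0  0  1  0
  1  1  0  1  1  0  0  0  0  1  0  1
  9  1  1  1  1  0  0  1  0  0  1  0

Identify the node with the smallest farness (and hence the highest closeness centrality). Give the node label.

11

Farness (sum of distances to all others) for each node — 1:15, 2:16, 3:14, 4:16, 5:15, 6:17, 7:17, 8:14, 9:14, 10:14, 11:12.
The smallest farness is 12, for 11, so 11 has the highest closeness.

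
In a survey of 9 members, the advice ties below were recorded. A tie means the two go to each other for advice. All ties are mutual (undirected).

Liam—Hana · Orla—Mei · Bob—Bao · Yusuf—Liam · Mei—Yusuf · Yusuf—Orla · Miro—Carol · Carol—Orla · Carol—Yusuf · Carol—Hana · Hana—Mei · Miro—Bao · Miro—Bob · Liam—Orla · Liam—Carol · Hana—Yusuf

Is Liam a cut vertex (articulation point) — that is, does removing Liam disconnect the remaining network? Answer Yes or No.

No

Even without Liam, every remaining node can still reach every other (the residual graph is connected), so Liam is not a cut vertex.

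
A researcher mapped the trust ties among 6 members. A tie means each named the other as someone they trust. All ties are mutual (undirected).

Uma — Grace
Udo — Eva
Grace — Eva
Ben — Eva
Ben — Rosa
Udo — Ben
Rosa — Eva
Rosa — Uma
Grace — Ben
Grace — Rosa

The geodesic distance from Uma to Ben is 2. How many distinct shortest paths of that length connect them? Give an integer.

2

The shortest distance is 2. The length-2 paths are: Uma–Rosa–Ben; Uma–Grace–Ben.
That gives 2 distinct shortest paths.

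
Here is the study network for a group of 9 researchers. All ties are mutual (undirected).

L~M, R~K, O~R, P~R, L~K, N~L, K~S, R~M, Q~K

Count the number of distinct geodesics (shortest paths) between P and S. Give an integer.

1

The shortest distance is 3, and the only length-3 path is P–R–K–S. So there is exactly 1 shortest path.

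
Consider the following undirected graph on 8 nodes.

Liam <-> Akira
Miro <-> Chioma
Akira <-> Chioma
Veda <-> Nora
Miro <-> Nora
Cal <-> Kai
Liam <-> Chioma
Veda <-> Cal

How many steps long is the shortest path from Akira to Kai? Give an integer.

6

One shortest route is Akira – Chioma – Miro – Nora – Veda – Cal – Kai, which uses 6 edges, and at distance 5 from Akira we only reach {Cal}, which does not include Kai. So d(Akira,Kai) = 6.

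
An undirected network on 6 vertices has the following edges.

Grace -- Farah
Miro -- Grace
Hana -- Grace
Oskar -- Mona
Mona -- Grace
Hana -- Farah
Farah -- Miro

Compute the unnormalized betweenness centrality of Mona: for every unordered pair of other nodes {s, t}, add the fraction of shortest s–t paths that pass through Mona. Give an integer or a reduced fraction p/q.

Pairs whose geodesics pass through Mona — Grace–Oskar: 1; Farah–Oskar: 1; Hana–Oskar: 1; Miro–Oskar: 1.
All other pairs contribute 0.
Summing the contributions gives betweenness(Mona) = 4.

4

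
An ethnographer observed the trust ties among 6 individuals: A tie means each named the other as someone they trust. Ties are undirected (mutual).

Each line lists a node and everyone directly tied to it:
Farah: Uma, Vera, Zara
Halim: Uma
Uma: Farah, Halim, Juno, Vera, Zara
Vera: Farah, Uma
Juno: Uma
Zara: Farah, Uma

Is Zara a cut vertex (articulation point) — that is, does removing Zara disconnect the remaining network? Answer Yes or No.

Even without Zara, every remaining node can still reach every other (the residual graph is connected), so Zara is not a cut vertex.

No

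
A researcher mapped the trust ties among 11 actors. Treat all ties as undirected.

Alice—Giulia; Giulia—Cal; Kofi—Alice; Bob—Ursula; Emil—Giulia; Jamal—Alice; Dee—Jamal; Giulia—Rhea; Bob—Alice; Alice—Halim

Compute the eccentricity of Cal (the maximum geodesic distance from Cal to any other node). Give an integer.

Distances from Cal: Alice:2, Bob:3, Dee:4, Emil:2, Giulia:1, Halim:3, Jamal:3, Kofi:3, Rhea:2, Ursula:4.
The largest is 4 (to Ursula and Dee), so the eccentricity of Cal is 4.

4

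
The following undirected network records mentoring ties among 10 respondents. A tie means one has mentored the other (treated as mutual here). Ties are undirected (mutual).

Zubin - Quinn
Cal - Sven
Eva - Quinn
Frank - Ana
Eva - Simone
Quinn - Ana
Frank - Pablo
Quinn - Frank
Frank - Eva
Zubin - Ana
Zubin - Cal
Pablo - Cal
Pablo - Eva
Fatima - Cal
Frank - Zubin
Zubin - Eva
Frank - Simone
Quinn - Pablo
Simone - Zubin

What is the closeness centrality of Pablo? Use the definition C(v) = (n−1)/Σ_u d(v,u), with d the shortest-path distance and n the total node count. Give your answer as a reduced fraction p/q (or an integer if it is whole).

Distances from Pablo: Ana:2, Cal:1, Eva:1, Fatima:2, Frank:1, Quinn:1, Simone:2, Sven:2, Zubin:2. Sum = 14.
n = 10, so closeness = 9/14.

9/14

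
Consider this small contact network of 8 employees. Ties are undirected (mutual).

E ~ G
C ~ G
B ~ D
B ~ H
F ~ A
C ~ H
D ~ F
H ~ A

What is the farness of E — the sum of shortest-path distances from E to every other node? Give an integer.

Distances from E: A:4, B:4, C:2, D:5, F:5, G:1, H:3.
Sum = 4 + 4 + 2 + 5 + 5 + 1 + 3 = 24.

24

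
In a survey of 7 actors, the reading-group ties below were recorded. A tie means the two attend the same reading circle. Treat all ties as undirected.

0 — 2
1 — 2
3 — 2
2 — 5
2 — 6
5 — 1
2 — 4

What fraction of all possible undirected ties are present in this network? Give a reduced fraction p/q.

There are 7 edges and 7 nodes, so the maximum possible is C(7,2) = 21.
Density = 7/21 = 1/3.

1/3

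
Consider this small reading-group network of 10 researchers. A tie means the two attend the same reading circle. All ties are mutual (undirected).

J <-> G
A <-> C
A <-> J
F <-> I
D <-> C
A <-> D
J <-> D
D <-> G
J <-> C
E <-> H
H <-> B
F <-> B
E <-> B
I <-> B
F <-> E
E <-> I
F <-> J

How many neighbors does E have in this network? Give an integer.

E is directly tied to B, F, H, and I. That is 4 neighbors, so the degree of E is 4.

4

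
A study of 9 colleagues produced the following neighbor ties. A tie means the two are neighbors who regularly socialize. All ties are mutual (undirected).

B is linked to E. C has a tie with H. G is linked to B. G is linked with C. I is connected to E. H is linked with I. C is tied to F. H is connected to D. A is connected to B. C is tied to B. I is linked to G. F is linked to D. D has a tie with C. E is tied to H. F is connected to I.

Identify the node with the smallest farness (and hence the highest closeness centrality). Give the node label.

Farness (sum of distances to all others) for each node — A:19, B:12, C:11, D:14, E:13, F:14, G:13, H:13, I:13.
The smallest farness is 11, for C, so C has the highest closeness.

C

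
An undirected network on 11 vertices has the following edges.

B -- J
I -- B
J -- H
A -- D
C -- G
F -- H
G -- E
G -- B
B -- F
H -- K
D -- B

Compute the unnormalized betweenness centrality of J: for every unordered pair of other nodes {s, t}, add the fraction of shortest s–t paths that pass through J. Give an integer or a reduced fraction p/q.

7

Pairs whose geodesics pass through J — I–H: 1/2; I–K: 1/2; C–H: 1/2; C–K: 1/2; D–H: 1/2; D–K: 1/2; B–H: 1/2; B–K: 1/2; E–H: 1/2; E–K: 1/2; H–A: 1/2; H–G: 1/2; A–K: 1/2; G–K: 1/2.
All other pairs contribute 0.
Summing the contributions gives betweenness(J) = 7.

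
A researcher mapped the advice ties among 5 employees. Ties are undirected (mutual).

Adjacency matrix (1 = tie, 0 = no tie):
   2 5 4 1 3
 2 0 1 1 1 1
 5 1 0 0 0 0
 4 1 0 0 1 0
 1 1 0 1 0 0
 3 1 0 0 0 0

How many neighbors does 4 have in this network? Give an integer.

2

4 is directly tied to 1 and 2. That is 2 neighbors, so the degree of 4 is 2.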